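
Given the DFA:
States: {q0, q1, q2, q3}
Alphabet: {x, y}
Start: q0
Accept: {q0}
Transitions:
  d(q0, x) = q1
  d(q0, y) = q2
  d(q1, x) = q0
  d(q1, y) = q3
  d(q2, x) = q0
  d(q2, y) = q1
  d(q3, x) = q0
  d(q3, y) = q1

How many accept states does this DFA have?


Accept states listed: {q0}
Counting: q0(1)

1


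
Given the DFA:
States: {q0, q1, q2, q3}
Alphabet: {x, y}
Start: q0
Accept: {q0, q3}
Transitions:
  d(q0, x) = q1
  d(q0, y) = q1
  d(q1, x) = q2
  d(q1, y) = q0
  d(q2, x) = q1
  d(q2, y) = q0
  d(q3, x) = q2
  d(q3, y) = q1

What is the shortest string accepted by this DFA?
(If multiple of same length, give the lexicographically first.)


BFS by string length (lex-first path to each state shown):
  len 0: q0<-""
Found accept state at length 0.

"" (empty string)


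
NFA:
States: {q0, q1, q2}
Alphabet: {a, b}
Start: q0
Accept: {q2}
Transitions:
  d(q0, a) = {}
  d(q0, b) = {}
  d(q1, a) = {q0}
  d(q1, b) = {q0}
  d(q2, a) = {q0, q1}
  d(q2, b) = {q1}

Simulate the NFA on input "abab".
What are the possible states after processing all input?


Start: {q0}
  --a--> {}
  --b--> {}
  --a--> {}
  --b--> {}

{} (empty set, no valid transitions)


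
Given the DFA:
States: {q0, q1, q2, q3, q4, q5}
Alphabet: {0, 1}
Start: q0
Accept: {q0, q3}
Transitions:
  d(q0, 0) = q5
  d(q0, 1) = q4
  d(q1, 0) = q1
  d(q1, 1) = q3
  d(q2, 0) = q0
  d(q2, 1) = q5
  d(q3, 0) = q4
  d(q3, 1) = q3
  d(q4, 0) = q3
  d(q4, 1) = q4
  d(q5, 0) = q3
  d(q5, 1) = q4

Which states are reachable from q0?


BFS from q0:
  layer 0: {q0}
  layer 1: {q4, q5}
  layer 2: {q3}

{q0, q3, q4, q5}


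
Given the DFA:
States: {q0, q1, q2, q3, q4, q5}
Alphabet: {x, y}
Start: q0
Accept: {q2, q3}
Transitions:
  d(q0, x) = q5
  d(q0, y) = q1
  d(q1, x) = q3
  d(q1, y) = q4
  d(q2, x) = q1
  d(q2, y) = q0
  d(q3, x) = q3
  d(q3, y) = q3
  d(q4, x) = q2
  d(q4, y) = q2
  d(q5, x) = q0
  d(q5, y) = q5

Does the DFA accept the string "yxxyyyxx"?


Trace: q0 -> q1 -> q3 -> q3 -> q3 -> q3 -> q3 -> q3 -> q3
Final state: q3
Accept states: {q2, q3}

Yes, accepted (final state q3 is an accept state)


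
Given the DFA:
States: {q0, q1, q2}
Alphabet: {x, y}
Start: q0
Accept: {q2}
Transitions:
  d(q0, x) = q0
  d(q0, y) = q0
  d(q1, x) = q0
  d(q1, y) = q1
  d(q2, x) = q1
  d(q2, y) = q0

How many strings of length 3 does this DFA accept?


Enumerating all length-3 strings:
  "xxx" -> q0 [reject]
  "xxy" -> q0 [reject]
  "xyx" -> q0 [reject]
  "xyy" -> q0 [reject]
  "yxx" -> q0 [reject]
  "yxy" -> q0 [reject]
  "yyx" -> q0 [reject]
  "yyy" -> q0 [reject]

0 out of 8


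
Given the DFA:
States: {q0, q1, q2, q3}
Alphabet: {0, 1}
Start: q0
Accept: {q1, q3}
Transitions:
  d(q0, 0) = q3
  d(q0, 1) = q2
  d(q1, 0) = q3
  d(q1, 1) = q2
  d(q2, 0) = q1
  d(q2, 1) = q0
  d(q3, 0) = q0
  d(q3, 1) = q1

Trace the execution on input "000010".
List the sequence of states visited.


Input: 000010
d(q0, 0) = q3
d(q3, 0) = q0
d(q0, 0) = q3
d(q3, 0) = q0
d(q0, 1) = q2
d(q2, 0) = q1


q0 -> q3 -> q0 -> q3 -> q0 -> q2 -> q1


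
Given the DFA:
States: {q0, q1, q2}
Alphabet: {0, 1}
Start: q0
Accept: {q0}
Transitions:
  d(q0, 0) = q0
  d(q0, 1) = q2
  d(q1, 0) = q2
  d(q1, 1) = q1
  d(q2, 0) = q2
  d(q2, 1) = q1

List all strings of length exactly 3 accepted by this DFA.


All strings of length 3: 8 total
Accepted: 1

"000"


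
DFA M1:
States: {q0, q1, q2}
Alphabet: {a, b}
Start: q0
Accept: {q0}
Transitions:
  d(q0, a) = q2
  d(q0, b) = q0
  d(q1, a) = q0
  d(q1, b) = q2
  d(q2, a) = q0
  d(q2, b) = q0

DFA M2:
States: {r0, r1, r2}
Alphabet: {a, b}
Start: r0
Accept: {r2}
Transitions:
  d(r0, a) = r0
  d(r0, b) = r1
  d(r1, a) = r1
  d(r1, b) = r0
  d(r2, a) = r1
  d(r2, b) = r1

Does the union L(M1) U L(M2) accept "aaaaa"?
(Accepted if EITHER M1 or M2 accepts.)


M1: final=q2 accepted=False
M2: final=r0 accepted=False

No, union rejects (neither accepts)


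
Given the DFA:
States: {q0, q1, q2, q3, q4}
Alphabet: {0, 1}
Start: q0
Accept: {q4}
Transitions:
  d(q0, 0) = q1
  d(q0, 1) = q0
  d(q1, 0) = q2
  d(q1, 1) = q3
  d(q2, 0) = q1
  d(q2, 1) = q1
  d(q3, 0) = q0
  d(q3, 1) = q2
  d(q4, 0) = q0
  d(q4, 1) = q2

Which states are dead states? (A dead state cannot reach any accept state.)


Forward reachability from each state:
  q0 -> reaches {q0, q1, q2, q3}, no accept state (dead)
  q1 -> reaches {q0, q1, q2, q3}, no accept state (dead)
  q2 -> reaches {q0, q1, q2, q3}, no accept state (dead)
  q3 -> reaches {q0, q1, q2, q3}, no accept state (dead)
  q4 -> reaches accept state q4 (live)

{q0, q1, q2, q3}


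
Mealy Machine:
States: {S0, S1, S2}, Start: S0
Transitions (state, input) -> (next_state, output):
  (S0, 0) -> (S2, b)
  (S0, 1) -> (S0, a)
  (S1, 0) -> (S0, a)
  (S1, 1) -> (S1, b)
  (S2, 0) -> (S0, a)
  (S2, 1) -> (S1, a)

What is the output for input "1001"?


Step-by-step:
  (S0, 1) -> (S0, a)
  (S0, 0) -> (S2, b)
  (S2, 0) -> (S0, a)
  (S0, 1) -> (S0, a)

"abaa"


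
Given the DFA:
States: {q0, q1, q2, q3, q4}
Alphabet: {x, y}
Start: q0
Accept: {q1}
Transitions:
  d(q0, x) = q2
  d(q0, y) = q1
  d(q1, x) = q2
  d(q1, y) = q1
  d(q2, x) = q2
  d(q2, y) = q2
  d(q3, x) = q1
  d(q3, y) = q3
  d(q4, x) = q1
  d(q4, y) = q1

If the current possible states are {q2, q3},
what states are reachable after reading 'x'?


Apply transition on 'x' from each current state:
  d(q2, x) = q2
  d(q3, x) = q1

{q1, q2}


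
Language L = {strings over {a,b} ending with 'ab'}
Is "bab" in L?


last two symbols = 'ab'

Yes, "bab" is in L


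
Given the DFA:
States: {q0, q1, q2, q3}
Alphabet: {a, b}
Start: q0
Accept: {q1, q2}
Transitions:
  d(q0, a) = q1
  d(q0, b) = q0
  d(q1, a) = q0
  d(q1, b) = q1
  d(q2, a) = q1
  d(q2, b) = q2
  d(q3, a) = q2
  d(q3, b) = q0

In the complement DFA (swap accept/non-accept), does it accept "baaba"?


Trace: q0 -> q0 -> q1 -> q0 -> q0 -> q1
Final: q1
Original accept: {q1, q2}
Complement: q1 is in original accept

No, complement rejects (original accepts)


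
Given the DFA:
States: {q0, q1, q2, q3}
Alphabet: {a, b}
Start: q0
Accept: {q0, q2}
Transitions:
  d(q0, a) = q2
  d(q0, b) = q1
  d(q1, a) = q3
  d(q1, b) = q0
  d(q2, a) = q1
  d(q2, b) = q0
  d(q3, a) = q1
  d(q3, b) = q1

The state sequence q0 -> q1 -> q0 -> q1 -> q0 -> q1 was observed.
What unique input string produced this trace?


Trace back each transition to find the symbol:
  q0 --[b]--> q1
  q1 --[b]--> q0
  q0 --[b]--> q1
  q1 --[b]--> q0
  q0 --[b]--> q1

"bbbbb"


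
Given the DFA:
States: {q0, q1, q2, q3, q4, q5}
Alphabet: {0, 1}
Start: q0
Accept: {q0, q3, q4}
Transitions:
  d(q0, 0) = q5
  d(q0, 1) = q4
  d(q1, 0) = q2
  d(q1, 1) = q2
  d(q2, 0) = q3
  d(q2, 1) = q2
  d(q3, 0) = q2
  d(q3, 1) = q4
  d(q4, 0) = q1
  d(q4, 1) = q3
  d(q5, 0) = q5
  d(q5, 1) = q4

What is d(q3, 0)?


Looking up transition d(q3, 0)

q2


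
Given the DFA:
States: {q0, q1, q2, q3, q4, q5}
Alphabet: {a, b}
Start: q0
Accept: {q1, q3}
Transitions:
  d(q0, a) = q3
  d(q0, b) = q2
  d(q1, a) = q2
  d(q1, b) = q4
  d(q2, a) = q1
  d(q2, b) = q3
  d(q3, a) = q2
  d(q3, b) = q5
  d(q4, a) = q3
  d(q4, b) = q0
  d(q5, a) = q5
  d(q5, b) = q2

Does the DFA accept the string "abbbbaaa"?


Trace: q0 -> q3 -> q5 -> q2 -> q3 -> q5 -> q5 -> q5 -> q5
Final state: q5
Accept states: {q1, q3}

No, rejected (final state q5 is not an accept state)


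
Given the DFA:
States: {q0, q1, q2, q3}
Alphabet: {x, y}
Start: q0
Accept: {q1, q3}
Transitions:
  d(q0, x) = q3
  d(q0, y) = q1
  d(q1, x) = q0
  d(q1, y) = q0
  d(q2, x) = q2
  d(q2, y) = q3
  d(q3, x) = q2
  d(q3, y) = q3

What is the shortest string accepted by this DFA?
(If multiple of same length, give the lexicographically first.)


BFS by string length (lex-first path to each state shown):
  len 0: q0<-""
  len 1: q1<-"y", q3<-"x"
Found accept state at length 1.

"x"


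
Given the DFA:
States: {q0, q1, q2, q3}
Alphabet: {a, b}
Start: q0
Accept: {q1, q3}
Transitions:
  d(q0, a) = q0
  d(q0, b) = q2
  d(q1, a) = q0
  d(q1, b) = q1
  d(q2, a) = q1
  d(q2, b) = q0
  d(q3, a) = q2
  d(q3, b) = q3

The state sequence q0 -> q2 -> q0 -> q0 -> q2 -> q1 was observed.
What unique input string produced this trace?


Trace back each transition to find the symbol:
  q0 --[b]--> q2
  q2 --[b]--> q0
  q0 --[a]--> q0
  q0 --[b]--> q2
  q2 --[a]--> q1

"bbaba"


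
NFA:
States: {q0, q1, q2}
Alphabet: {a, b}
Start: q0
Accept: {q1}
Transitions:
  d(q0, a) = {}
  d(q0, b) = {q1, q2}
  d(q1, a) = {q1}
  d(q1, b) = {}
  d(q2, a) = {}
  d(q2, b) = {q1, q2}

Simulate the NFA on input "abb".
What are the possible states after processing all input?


Start: {q0}
  --a--> {}
  --b--> {}
  --b--> {}

{} (empty set, no valid transitions)


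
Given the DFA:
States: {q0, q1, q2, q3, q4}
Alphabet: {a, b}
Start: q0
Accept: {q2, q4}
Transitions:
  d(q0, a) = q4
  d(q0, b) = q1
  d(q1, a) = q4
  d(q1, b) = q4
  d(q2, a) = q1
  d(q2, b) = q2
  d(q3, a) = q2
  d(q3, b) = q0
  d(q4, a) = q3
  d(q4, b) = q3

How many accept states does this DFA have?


Accept states listed: {q2, q4}
Counting: q2(1) q4(2)

2


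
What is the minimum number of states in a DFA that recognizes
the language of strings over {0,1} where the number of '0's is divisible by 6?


States track (count of '0') mod 6.
Need 6 states: one per remainder 0..5; accept = remainder 0.

6


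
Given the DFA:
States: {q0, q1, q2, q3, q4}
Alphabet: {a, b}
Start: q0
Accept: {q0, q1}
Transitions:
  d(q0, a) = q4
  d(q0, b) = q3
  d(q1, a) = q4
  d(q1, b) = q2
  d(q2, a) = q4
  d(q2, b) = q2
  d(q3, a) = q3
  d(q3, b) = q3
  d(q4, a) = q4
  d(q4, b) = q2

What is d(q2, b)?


Looking up transition d(q2, b)

q2


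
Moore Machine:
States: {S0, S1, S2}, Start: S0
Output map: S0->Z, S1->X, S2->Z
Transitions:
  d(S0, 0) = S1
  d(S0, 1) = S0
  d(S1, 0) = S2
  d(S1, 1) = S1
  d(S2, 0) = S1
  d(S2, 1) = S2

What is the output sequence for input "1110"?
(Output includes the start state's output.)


Start: S0 (output Z)
  --1--> S0 (output Z)
  --1--> S0 (output Z)
  --1--> S0 (output Z)
  --0--> S1 (output X)

"ZZZZX"


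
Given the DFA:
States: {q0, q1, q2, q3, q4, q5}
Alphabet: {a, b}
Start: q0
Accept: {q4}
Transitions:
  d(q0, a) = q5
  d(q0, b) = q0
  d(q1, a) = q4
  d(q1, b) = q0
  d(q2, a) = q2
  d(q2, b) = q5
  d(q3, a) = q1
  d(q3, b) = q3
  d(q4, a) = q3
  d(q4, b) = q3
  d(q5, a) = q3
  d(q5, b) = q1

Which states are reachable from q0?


BFS from q0:
  layer 0: {q0}
  layer 1: {q5}
  layer 2: {q1, q3}
  layer 3: {q4}

{q0, q1, q3, q4, q5}


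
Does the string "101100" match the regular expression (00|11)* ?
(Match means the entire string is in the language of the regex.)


|string| = 6; first = '1'; last = '0'

No, "101100" does not match (00|11)*


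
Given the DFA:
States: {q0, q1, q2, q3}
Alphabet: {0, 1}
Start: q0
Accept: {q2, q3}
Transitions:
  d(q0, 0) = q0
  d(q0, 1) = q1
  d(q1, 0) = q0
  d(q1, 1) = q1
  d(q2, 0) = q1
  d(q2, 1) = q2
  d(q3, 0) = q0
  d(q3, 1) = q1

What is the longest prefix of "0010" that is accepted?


Run the DFA, marking each prefix where the state is accepting:
  "" -> q0 [reject]
  "0" -> q0 [reject]
  "00" -> q0 [reject]
  "001" -> q1 [reject]
  "0010" -> q0 [reject]

No prefix is accepted


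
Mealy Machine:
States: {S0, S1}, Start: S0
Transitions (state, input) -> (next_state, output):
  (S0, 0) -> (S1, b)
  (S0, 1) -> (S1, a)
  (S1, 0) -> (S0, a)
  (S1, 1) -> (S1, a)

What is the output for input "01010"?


Step-by-step:
  (S0, 0) -> (S1, b)
  (S1, 1) -> (S1, a)
  (S1, 0) -> (S0, a)
  (S0, 1) -> (S1, a)
  (S1, 0) -> (S0, a)

"baaaa"


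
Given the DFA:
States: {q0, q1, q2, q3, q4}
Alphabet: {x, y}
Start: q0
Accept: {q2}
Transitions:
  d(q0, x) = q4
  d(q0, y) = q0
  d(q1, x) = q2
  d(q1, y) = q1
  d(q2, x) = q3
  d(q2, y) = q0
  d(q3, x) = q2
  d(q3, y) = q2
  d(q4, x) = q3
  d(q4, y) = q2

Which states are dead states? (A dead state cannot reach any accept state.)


Forward reachability from each state:
  q0 -> reaches accept state q2 (live)
  q1 -> reaches accept state q2 (live)
  q2 -> reaches accept state q2 (live)
  q3 -> reaches accept state q2 (live)
  q4 -> reaches accept state q2 (live)

None (all states can reach an accept state)


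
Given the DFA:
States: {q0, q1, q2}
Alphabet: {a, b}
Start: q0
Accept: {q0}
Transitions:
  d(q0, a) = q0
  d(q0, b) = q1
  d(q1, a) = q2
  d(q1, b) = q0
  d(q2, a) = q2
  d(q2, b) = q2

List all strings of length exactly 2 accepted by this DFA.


All strings of length 2: 4 total
Accepted: 2

"aa", "bb"


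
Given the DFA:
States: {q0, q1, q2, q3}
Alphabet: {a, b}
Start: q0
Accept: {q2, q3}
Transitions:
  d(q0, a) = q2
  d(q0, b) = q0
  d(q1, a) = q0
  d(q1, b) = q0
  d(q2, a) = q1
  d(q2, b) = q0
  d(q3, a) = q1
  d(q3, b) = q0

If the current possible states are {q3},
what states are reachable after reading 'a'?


Apply transition on 'a' from each current state:
  d(q3, a) = q1

{q1}


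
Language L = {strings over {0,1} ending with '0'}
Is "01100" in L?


last symbol = '0'

Yes, "01100" is in L


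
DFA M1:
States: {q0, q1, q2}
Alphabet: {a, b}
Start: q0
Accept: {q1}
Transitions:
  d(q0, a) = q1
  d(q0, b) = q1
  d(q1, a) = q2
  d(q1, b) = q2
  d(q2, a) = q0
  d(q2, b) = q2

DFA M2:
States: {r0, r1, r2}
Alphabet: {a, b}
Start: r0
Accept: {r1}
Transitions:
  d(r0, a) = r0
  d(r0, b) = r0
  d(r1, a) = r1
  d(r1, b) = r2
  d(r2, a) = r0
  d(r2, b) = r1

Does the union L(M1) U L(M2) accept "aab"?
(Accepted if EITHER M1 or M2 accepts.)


M1: final=q2 accepted=False
M2: final=r0 accepted=False

No, union rejects (neither accepts)


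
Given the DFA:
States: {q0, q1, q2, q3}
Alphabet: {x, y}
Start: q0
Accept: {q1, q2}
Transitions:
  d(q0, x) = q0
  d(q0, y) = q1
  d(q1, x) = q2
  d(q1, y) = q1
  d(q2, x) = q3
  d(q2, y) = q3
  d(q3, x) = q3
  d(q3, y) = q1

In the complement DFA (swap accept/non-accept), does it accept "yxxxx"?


Trace: q0 -> q1 -> q2 -> q3 -> q3 -> q3
Final: q3
Original accept: {q1, q2}
Complement: q3 is not in original accept

Yes, complement accepts (original rejects)


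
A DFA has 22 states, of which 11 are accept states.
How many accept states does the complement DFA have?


Complement swaps accept and non-accept states.
22 - 11 = 11

11


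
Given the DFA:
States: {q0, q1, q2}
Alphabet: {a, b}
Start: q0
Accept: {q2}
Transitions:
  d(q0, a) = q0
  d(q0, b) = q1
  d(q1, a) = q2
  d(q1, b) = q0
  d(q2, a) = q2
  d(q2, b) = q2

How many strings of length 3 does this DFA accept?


Enumerating all length-3 strings:
  "aaa" -> q0 [reject]
  "aab" -> q1 [reject]
  "aba" -> q2 [accept]
  "abb" -> q0 [reject]
  "baa" -> q2 [accept]
  "bab" -> q2 [accept]
  "bba" -> q0 [reject]
  "bbb" -> q1 [reject]

3 out of 8


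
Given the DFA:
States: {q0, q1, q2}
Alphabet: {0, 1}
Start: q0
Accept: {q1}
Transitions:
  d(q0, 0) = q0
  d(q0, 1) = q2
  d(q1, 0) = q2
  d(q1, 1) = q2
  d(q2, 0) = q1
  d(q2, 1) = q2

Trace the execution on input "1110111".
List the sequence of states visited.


Input: 1110111
d(q0, 1) = q2
d(q2, 1) = q2
d(q2, 1) = q2
d(q2, 0) = q1
d(q1, 1) = q2
d(q2, 1) = q2
d(q2, 1) = q2


q0 -> q2 -> q2 -> q2 -> q1 -> q2 -> q2 -> q2


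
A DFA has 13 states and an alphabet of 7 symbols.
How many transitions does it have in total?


Each state has exactly one transition per symbol.
13 * 7 = 91

91


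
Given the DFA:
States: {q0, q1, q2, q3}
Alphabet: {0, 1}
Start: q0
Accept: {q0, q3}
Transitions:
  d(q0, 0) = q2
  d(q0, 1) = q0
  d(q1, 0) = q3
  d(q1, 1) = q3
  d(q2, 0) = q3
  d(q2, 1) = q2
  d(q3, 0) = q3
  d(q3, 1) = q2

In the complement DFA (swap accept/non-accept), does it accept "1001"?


Trace: q0 -> q0 -> q2 -> q3 -> q2
Final: q2
Original accept: {q0, q3}
Complement: q2 is not in original accept

Yes, complement accepts (original rejects)


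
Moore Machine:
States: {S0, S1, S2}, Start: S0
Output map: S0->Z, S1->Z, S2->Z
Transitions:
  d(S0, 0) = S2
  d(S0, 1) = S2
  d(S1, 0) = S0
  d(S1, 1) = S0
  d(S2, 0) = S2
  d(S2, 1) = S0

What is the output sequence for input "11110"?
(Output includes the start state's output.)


Start: S0 (output Z)
  --1--> S2 (output Z)
  --1--> S0 (output Z)
  --1--> S2 (output Z)
  --1--> S0 (output Z)
  --0--> S2 (output Z)

"ZZZZZZ"


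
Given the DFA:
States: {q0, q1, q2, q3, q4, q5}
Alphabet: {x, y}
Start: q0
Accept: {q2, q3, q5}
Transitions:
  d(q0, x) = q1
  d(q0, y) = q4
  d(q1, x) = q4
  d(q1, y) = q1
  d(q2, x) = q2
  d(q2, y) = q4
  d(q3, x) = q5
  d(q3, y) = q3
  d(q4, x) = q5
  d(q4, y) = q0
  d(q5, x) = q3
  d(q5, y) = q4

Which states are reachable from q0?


BFS from q0:
  layer 0: {q0}
  layer 1: {q1, q4}
  layer 2: {q5}
  layer 3: {q3}

{q0, q1, q3, q4, q5}


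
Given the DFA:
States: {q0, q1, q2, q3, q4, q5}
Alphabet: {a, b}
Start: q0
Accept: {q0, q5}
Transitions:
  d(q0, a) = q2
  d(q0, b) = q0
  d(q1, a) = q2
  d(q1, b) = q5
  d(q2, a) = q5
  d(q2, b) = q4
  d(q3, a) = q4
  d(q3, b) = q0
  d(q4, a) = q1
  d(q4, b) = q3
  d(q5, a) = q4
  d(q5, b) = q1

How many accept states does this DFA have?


Accept states listed: {q0, q5}
Counting: q0(1) q5(2)

2


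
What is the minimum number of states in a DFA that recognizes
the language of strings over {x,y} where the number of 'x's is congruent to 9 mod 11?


States track (count of 'x') mod 11.
Need 11 states: one per remainder 0..10; accept = remainder 9.

11


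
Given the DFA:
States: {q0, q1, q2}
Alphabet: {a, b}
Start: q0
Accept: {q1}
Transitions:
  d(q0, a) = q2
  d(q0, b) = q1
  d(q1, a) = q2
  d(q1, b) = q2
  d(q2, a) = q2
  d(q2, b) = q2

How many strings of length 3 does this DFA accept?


Enumerating all length-3 strings:
  "aaa" -> q2 [reject]
  "aab" -> q2 [reject]
  "aba" -> q2 [reject]
  "abb" -> q2 [reject]
  "baa" -> q2 [reject]
  "bab" -> q2 [reject]
  "bba" -> q2 [reject]
  "bbb" -> q2 [reject]

0 out of 8


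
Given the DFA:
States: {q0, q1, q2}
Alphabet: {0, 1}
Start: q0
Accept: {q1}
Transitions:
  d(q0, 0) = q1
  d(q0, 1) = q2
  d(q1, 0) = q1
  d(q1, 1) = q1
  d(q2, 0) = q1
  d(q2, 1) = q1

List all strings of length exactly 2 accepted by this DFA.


All strings of length 2: 4 total
Accepted: 4

"00", "01", "10", "11"


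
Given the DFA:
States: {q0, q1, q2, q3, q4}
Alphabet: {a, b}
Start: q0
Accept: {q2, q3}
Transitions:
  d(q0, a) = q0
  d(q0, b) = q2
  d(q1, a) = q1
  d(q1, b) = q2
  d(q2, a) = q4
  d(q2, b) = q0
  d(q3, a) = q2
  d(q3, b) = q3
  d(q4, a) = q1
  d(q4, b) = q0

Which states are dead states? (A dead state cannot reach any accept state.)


Forward reachability from each state:
  q0 -> reaches accept state q2 (live)
  q1 -> reaches accept state q2 (live)
  q2 -> reaches accept state q2 (live)
  q3 -> reaches accept state q2 (live)
  q4 -> reaches accept state q2 (live)

None (all states can reach an accept state)


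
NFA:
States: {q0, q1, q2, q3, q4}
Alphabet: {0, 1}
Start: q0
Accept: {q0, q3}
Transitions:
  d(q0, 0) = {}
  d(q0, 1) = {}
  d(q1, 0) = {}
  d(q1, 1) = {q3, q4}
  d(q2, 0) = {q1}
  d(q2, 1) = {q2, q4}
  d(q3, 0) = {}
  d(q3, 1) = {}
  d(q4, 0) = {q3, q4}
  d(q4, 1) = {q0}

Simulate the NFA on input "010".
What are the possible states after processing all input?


Start: {q0}
  --0--> {}
  --1--> {}
  --0--> {}

{} (empty set, no valid transitions)


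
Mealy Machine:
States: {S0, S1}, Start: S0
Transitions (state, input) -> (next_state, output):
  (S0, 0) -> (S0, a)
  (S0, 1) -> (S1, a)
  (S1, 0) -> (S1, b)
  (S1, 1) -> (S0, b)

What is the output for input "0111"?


Step-by-step:
  (S0, 0) -> (S0, a)
  (S0, 1) -> (S1, a)
  (S1, 1) -> (S0, b)
  (S0, 1) -> (S1, a)

"aaba"


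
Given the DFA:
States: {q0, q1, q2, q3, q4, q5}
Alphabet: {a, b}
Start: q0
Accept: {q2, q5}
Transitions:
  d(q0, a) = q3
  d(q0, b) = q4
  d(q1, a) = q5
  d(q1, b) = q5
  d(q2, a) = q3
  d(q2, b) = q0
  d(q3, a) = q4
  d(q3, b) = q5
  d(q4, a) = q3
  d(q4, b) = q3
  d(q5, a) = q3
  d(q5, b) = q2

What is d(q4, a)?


Looking up transition d(q4, a)

q3


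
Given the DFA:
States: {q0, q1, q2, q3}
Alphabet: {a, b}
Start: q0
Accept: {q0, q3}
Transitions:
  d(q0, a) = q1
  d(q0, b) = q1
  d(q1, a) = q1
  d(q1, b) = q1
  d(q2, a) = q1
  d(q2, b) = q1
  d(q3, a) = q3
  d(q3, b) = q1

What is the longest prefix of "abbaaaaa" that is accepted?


Run the DFA, marking each prefix where the state is accepting:
  "" -> q0 [accept]
  "a" -> q1 [reject]
  "ab" -> q1 [reject]
  "abb" -> q1 [reject]
  "abba" -> q1 [reject]
  "abbaa" -> q1 [reject]
  "abbaaa" -> q1 [reject]
  "abbaaaa" -> q1 [reject]
  "abbaaaaa" -> q1 [reject]

""


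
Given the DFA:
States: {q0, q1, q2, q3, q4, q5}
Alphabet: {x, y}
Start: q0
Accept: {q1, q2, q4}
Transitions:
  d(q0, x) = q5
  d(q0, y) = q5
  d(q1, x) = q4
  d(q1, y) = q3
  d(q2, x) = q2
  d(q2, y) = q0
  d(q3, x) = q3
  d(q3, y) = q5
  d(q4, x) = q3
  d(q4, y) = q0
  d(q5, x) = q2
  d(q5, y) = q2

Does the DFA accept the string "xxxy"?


Trace: q0 -> q5 -> q2 -> q2 -> q0
Final state: q0
Accept states: {q1, q2, q4}

No, rejected (final state q0 is not an accept state)


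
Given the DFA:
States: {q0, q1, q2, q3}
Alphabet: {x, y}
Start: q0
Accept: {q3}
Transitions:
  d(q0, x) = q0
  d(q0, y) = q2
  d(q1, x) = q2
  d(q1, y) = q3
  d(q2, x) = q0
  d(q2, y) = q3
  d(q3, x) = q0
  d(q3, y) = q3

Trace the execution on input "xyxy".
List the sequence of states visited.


Input: xyxy
d(q0, x) = q0
d(q0, y) = q2
d(q2, x) = q0
d(q0, y) = q2


q0 -> q0 -> q2 -> q0 -> q2


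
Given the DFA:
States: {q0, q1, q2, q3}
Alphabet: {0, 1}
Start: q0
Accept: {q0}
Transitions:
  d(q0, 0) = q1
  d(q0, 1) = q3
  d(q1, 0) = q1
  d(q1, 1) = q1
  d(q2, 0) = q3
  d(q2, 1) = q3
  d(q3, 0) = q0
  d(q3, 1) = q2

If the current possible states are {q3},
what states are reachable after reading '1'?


Apply transition on '1' from each current state:
  d(q3, 1) = q2

{q2}


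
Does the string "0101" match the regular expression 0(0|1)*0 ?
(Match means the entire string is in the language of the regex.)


|string| = 4; first = '0'; last = '1'

No, "0101" does not match 0(0|1)*0


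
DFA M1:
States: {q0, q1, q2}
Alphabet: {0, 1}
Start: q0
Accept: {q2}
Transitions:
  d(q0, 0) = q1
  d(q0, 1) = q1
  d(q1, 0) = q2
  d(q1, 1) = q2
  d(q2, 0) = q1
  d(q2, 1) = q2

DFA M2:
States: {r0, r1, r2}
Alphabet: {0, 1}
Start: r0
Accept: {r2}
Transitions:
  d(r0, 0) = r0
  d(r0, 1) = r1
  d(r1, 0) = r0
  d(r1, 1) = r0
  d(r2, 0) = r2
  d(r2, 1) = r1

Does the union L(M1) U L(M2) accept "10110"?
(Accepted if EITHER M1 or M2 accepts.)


M1: final=q1 accepted=False
M2: final=r0 accepted=False

No, union rejects (neither accepts)


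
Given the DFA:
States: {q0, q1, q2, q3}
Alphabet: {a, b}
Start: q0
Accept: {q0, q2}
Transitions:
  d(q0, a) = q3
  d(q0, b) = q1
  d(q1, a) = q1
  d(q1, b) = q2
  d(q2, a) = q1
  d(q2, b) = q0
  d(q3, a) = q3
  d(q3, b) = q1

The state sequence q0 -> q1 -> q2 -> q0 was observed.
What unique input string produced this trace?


Trace back each transition to find the symbol:
  q0 --[b]--> q1
  q1 --[b]--> q2
  q2 --[b]--> q0

"bbb"


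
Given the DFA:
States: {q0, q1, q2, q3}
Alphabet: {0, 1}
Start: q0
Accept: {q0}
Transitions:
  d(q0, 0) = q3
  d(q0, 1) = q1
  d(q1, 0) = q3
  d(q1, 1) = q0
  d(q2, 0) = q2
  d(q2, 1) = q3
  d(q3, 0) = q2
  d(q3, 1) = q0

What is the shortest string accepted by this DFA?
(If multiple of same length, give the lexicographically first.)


BFS by string length (lex-first path to each state shown):
  len 0: q0<-""
Found accept state at length 0.

"" (empty string)


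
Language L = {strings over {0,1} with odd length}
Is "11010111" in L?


length = 8; 8 mod 2 = 0

No, "11010111" is not in L


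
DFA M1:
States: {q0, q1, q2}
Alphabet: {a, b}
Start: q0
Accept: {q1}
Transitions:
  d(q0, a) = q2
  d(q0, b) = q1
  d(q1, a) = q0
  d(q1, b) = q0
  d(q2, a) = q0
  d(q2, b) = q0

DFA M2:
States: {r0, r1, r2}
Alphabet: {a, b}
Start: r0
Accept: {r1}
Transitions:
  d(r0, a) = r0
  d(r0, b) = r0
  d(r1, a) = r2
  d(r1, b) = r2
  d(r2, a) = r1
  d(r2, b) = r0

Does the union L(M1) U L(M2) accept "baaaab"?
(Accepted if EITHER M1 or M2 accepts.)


M1: final=q0 accepted=False
M2: final=r0 accepted=False

No, union rejects (neither accepts)


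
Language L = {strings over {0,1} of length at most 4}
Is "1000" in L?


length = 4

Yes, "1000" is in L


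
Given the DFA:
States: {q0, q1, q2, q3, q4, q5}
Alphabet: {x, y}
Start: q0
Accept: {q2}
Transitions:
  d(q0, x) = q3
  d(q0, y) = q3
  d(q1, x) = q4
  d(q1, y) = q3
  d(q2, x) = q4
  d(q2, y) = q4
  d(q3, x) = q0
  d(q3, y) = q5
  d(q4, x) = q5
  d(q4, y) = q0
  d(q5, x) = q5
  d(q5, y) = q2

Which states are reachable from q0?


BFS from q0:
  layer 0: {q0}
  layer 1: {q3}
  layer 2: {q5}
  layer 3: {q2}
  layer 4: {q4}

{q0, q2, q3, q4, q5}


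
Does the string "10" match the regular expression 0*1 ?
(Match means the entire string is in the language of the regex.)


|string| = 2; first = '1'; last = '0'

No, "10" does not match 0*1


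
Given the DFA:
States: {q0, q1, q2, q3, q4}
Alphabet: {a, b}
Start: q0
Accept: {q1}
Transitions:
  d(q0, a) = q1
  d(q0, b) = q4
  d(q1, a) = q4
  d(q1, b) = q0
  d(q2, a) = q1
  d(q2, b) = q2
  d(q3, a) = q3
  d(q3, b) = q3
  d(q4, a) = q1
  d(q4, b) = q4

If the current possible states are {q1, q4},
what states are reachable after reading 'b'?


Apply transition on 'b' from each current state:
  d(q1, b) = q0
  d(q4, b) = q4

{q0, q4}


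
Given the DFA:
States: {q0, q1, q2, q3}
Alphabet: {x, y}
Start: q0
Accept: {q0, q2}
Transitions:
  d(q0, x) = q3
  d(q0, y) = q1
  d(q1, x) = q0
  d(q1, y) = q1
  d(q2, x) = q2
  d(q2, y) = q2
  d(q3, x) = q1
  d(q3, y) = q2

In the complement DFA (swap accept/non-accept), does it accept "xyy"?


Trace: q0 -> q3 -> q2 -> q2
Final: q2
Original accept: {q0, q2}
Complement: q2 is in original accept

No, complement rejects (original accepts)


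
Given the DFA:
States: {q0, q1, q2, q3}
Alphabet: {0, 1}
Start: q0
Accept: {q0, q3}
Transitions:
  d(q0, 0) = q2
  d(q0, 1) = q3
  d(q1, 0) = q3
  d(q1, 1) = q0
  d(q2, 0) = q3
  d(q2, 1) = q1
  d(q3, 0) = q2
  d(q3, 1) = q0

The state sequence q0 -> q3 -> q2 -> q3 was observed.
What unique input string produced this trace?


Trace back each transition to find the symbol:
  q0 --[1]--> q3
  q3 --[0]--> q2
  q2 --[0]--> q3

"100"


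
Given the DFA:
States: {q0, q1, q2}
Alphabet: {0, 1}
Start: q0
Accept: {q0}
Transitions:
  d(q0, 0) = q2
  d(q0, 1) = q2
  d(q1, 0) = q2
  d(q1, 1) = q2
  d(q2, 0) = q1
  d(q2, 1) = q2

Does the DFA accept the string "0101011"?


Trace: q0 -> q2 -> q2 -> q1 -> q2 -> q1 -> q2 -> q2
Final state: q2
Accept states: {q0}

No, rejected (final state q2 is not an accept state)


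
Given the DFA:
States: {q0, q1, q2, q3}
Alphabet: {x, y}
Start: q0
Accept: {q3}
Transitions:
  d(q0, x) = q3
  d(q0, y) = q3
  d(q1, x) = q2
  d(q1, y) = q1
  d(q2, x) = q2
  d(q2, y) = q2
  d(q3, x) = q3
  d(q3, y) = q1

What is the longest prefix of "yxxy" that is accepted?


Run the DFA, marking each prefix where the state is accepting:
  "" -> q0 [reject]
  "y" -> q3 [accept]
  "yx" -> q3 [accept]
  "yxx" -> q3 [accept]
  "yxxy" -> q1 [reject]

"yxx"


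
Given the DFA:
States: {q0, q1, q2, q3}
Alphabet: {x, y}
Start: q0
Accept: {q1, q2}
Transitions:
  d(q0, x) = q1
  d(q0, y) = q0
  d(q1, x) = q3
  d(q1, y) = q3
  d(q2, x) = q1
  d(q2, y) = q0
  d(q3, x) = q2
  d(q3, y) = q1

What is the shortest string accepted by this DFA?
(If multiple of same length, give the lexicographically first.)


BFS by string length (lex-first path to each state shown):
  len 0: q0<-""
  len 1: q0<-"y", q1<-"x"
Found accept state at length 1.

"x"


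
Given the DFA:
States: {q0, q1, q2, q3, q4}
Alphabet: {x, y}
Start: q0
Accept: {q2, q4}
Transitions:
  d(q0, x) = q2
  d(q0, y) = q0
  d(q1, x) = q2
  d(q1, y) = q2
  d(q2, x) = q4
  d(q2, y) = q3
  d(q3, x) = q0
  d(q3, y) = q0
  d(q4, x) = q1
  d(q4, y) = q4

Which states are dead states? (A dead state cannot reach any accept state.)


Forward reachability from each state:
  q0 -> reaches accept state q2 (live)
  q1 -> reaches accept state q2 (live)
  q2 -> reaches accept state q2 (live)
  q3 -> reaches accept state q2 (live)
  q4 -> reaches accept state q2 (live)

None (all states can reach an accept state)


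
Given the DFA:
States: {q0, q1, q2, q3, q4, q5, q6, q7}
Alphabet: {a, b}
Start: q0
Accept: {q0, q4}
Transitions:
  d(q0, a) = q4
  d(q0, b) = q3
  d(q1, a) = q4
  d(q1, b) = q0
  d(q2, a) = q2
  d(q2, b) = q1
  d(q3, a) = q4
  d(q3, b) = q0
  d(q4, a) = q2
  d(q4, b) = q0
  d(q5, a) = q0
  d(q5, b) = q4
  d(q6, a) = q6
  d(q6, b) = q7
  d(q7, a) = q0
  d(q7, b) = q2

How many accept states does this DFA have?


Accept states listed: {q0, q4}
Counting: q0(1) q4(2)

2


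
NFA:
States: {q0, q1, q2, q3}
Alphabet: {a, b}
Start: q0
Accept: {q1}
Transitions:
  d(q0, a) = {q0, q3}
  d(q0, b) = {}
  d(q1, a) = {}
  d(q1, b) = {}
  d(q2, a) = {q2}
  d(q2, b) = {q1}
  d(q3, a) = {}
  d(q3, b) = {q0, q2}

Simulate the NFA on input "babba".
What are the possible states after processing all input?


Start: {q0}
  --b--> {}
  --a--> {}
  --b--> {}
  --b--> {}
  --a--> {}

{} (empty set, no valid transitions)


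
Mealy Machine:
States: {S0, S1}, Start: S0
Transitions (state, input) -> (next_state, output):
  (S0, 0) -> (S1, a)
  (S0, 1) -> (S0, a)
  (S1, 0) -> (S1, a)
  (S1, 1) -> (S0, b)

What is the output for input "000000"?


Step-by-step:
  (S0, 0) -> (S1, a)
  (S1, 0) -> (S1, a)
  (S1, 0) -> (S1, a)
  (S1, 0) -> (S1, a)
  (S1, 0) -> (S1, a)
  (S1, 0) -> (S1, a)

"aaaaaa"


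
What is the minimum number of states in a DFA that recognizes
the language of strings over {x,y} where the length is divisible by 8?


States track (length) mod 8.
Need 8 states: one per remainder 0..7; accept = remainder 0.

8


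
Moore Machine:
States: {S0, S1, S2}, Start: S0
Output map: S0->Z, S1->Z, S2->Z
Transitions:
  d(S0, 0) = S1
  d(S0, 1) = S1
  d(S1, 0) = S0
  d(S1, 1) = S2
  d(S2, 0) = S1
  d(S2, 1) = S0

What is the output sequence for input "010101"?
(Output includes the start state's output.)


Start: S0 (output Z)
  --0--> S1 (output Z)
  --1--> S2 (output Z)
  --0--> S1 (output Z)
  --1--> S2 (output Z)
  --0--> S1 (output Z)
  --1--> S2 (output Z)

"ZZZZZZZ"


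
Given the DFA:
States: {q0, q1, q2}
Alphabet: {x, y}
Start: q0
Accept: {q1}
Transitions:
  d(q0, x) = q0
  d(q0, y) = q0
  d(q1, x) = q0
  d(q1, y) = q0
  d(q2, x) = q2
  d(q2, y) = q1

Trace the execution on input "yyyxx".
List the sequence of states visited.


Input: yyyxx
d(q0, y) = q0
d(q0, y) = q0
d(q0, y) = q0
d(q0, x) = q0
d(q0, x) = q0


q0 -> q0 -> q0 -> q0 -> q0 -> q0


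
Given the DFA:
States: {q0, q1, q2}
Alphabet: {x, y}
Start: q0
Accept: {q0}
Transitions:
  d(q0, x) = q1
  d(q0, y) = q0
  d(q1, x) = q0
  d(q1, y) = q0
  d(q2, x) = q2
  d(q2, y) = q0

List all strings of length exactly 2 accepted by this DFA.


All strings of length 2: 4 total
Accepted: 3

"xx", "xy", "yy"


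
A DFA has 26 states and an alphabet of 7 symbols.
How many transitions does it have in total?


Each state has exactly one transition per symbol.
26 * 7 = 182

182


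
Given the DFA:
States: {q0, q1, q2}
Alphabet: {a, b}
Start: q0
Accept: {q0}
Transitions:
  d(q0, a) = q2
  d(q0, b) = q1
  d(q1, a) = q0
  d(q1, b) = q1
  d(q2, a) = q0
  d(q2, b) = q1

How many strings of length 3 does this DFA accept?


Enumerating all length-3 strings:
  "aaa" -> q2 [reject]
  "aab" -> q1 [reject]
  "aba" -> q0 [accept]
  "abb" -> q1 [reject]
  "baa" -> q2 [reject]
  "bab" -> q1 [reject]
  "bba" -> q0 [accept]
  "bbb" -> q1 [reject]

2 out of 8


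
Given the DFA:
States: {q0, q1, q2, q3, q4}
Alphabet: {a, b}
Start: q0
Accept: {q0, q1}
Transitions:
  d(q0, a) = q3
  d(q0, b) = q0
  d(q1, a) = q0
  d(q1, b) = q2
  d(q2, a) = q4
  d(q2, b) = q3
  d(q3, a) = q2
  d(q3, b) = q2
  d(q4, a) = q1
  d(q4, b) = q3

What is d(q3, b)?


Looking up transition d(q3, b)

q2


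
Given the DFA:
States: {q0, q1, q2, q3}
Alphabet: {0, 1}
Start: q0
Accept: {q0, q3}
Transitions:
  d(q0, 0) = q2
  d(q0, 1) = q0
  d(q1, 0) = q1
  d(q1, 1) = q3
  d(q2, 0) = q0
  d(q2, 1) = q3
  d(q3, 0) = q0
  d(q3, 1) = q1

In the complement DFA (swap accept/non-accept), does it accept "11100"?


Trace: q0 -> q0 -> q0 -> q0 -> q2 -> q0
Final: q0
Original accept: {q0, q3}
Complement: q0 is in original accept

No, complement rejects (original accepts)


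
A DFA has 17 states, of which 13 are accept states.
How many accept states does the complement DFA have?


Complement swaps accept and non-accept states.
17 - 13 = 4

4


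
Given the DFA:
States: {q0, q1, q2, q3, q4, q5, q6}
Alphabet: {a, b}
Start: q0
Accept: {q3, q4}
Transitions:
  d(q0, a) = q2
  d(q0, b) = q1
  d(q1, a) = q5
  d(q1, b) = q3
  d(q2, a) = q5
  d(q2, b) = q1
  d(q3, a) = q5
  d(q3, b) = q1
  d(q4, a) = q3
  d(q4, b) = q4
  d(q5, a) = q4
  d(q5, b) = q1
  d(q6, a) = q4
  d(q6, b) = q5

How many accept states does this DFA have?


Accept states listed: {q3, q4}
Counting: q3(1) q4(2)

2


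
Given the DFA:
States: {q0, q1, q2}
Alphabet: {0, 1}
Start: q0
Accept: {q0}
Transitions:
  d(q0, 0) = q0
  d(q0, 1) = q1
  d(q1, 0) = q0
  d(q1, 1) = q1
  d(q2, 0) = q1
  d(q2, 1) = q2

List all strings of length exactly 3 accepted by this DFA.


All strings of length 3: 8 total
Accepted: 4

"000", "010", "100", "110"


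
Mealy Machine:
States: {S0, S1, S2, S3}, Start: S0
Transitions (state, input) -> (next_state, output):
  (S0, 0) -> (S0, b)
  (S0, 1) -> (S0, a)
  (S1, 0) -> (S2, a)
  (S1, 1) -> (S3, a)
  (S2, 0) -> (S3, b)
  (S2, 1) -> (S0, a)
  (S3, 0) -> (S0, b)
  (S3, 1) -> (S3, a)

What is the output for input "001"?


Step-by-step:
  (S0, 0) -> (S0, b)
  (S0, 0) -> (S0, b)
  (S0, 1) -> (S0, a)

"bba"


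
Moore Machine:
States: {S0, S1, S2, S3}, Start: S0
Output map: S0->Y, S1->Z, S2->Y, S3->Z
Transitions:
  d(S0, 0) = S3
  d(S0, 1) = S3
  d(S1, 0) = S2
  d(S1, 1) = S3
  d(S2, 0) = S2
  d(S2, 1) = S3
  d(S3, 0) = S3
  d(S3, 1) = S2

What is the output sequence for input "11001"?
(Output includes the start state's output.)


Start: S0 (output Y)
  --1--> S3 (output Z)
  --1--> S2 (output Y)
  --0--> S2 (output Y)
  --0--> S2 (output Y)
  --1--> S3 (output Z)

"YZYYYZ"


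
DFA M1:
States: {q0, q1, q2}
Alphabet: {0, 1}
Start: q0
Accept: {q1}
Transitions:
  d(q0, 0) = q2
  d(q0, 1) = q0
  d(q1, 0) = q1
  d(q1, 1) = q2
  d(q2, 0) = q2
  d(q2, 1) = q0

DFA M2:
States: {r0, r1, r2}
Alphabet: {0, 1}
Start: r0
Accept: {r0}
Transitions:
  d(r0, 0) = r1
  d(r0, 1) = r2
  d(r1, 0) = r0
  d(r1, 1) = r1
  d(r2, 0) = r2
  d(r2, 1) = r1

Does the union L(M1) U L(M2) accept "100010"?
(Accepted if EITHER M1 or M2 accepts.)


M1: final=q2 accepted=False
M2: final=r0 accepted=True

Yes, union accepts


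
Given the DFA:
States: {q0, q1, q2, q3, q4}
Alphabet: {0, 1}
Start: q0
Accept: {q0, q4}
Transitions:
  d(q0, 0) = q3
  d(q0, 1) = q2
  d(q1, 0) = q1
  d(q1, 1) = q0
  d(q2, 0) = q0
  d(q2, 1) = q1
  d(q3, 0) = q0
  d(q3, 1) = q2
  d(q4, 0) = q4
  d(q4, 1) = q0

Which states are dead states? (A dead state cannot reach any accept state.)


Forward reachability from each state:
  q0 -> reaches accept state q0 (live)
  q1 -> reaches accept state q0 (live)
  q2 -> reaches accept state q0 (live)
  q3 -> reaches accept state q0 (live)
  q4 -> reaches accept state q0 (live)

None (all states can reach an accept state)


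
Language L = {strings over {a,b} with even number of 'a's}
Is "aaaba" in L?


count('a') = 4; 4 mod 2 = 0

Yes, "aaaba" is in L


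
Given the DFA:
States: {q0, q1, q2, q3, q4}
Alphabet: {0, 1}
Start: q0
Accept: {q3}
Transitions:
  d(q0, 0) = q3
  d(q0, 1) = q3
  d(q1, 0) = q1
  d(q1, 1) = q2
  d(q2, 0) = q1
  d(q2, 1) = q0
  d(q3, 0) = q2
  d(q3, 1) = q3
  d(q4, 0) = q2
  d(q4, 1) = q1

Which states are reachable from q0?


BFS from q0:
  layer 0: {q0}
  layer 1: {q3}
  layer 2: {q2}
  layer 3: {q1}

{q0, q1, q2, q3}


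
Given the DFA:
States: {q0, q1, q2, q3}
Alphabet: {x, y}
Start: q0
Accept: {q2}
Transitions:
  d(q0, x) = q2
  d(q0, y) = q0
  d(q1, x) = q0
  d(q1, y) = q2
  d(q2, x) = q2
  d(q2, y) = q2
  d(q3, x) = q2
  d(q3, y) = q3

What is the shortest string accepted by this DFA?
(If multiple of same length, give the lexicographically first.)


BFS by string length (lex-first path to each state shown):
  len 0: q0<-""
  len 1: q0<-"y", q2<-"x"
Found accept state at length 1.

"x"


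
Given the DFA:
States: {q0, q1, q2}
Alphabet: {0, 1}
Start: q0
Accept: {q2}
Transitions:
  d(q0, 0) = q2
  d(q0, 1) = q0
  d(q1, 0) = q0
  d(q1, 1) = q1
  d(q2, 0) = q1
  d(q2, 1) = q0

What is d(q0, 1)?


Looking up transition d(q0, 1)

q0


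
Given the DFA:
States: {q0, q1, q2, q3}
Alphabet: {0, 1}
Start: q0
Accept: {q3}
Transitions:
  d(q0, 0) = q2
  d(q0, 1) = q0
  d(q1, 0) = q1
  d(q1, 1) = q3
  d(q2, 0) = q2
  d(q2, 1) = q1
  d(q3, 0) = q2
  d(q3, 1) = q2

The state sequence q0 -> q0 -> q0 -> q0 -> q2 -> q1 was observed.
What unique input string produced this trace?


Trace back each transition to find the symbol:
  q0 --[1]--> q0
  q0 --[1]--> q0
  q0 --[1]--> q0
  q0 --[0]--> q2
  q2 --[1]--> q1

"11101"


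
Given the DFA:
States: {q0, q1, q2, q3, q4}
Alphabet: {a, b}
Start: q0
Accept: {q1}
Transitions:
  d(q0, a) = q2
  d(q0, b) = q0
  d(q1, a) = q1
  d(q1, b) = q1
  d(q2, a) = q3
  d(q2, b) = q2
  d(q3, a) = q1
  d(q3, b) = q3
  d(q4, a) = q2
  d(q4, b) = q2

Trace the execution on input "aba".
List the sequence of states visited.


Input: aba
d(q0, a) = q2
d(q2, b) = q2
d(q2, a) = q3


q0 -> q2 -> q2 -> q3


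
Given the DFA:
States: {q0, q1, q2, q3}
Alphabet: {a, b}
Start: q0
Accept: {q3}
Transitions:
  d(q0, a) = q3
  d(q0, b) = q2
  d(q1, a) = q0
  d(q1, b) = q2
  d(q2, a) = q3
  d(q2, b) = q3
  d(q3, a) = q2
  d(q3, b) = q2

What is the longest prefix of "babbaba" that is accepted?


Run the DFA, marking each prefix where the state is accepting:
  "" -> q0 [reject]
  "b" -> q2 [reject]
  "ba" -> q3 [accept]
  "bab" -> q2 [reject]
  "babb" -> q3 [accept]
  "babba" -> q2 [reject]
  "babbab" -> q3 [accept]
  "babbaba" -> q2 [reject]

"babbab"


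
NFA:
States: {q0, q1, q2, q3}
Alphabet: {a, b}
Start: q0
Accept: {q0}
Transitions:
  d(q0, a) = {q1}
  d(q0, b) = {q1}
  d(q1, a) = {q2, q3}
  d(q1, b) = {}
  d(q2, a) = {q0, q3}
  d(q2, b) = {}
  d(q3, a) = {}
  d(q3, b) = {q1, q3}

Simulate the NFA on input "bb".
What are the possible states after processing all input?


Start: {q0}
  --b--> {q1}
  --b--> {}

{} (empty set, no valid transitions)


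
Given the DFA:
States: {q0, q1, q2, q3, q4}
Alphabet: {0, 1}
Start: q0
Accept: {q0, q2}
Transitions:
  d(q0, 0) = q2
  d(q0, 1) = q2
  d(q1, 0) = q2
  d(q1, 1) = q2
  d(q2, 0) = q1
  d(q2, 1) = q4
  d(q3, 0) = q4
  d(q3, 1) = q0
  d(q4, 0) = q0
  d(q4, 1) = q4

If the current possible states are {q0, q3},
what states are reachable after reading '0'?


Apply transition on '0' from each current state:
  d(q0, 0) = q2
  d(q3, 0) = q4

{q2, q4}


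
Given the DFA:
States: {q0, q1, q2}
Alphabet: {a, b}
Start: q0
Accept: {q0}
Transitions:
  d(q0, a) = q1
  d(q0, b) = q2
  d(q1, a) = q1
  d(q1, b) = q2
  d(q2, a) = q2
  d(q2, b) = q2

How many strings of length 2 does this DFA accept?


Enumerating all length-2 strings:
  "aa" -> q1 [reject]
  "ab" -> q2 [reject]
  "ba" -> q2 [reject]
  "bb" -> q2 [reject]

0 out of 4


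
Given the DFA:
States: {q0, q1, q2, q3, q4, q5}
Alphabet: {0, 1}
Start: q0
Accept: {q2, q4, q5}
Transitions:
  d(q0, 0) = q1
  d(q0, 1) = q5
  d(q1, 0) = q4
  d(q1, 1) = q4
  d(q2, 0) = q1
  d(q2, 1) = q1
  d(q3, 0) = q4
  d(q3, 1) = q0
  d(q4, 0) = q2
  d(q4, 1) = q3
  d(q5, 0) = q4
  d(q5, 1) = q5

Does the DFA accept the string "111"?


Trace: q0 -> q5 -> q5 -> q5
Final state: q5
Accept states: {q2, q4, q5}

Yes, accepted (final state q5 is an accept state)


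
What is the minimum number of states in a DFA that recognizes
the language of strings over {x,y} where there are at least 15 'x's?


States: count = 0, 1, ..., 14, and a final '>= 15' state.
Total: 15 + 1 = 16. Accept = '>= 15' state.

16


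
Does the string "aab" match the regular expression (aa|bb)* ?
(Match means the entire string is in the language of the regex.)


|string| = 3; first = 'a'; last = 'b'

No, "aab" does not match (aa|bb)*
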